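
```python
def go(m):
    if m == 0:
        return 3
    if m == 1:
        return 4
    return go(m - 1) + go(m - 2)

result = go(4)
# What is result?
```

Build up from base cases: go(0)=3, go(1)=4, go(2)=7, go(3)=11, go(4)=18

Answer: 18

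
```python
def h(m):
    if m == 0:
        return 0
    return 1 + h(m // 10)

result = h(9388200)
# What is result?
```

Count of digits of 9388200: 7

Answer: 7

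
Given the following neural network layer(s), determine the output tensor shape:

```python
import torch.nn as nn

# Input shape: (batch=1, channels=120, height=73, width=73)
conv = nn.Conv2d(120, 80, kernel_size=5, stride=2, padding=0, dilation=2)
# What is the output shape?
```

Input: (1, 120, 73, 73) -> Output: (1, 80, 33, 33)

Answer: (1, 80, 33, 33)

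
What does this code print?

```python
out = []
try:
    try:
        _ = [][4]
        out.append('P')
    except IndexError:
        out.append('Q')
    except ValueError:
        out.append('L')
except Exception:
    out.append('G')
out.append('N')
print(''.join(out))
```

Execution trace: 'Q' (inner except IndexError) → 'N' (after the try/except). Output: QN

Answer: QN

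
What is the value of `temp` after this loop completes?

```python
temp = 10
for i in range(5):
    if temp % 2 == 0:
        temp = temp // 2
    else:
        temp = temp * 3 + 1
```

Collatz-style transformation from 10
`temp` takes the values: 10 → 5 → 16 → 8 → 4 → 2

Answer: 2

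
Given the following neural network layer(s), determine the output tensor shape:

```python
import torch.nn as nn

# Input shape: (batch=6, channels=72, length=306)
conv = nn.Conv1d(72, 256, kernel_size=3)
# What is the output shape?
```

Input: (6, 72, 306) -> Output: (6, 256, 304)

Answer: (6, 256, 304)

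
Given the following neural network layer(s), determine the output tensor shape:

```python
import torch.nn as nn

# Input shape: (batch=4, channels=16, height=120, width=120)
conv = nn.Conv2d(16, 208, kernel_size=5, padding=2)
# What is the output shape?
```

Input: (4, 16, 120, 120) -> Output: (4, 208, 120, 120)

Answer: (4, 208, 120, 120)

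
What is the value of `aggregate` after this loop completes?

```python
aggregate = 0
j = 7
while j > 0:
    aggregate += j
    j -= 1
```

Sum 7 down to 1
`aggregate` takes the values: 0 → 7 → 13 → 18 → 22 → 25 → 27 → 28

Answer: 28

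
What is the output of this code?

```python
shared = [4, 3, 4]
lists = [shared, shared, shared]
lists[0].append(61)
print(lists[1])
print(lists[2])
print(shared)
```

Key concept: list of same reference.
Step by step:
`shared = [4, 3, 4]` → shared = [4, 3, 4]
`lists = [shared, shared, shared]` → lists = [[4, 3, 4], [4, 3, 4], [4, 3, 4]]
`lists[0].append(61)` → shared = [4, 3, 4, 61]; lists = [[4, 3, 4, 61], [4, 3, 4, 61], [4, 3, 4, 61]]
`print(lists[1])` → prints [4, 3, 4, 61]
`print(lists[2])` → prints [4, 3, 4, 61]
`print(shared)` → prints [4, 3, 4, 61]

Answer:
[4, 3, 4, 61]
[4, 3, 4, 61]
[4, 3, 4, 61]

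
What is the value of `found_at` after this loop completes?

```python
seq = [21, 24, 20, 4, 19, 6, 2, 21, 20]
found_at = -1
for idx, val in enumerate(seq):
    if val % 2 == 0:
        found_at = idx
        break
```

First even number index in [21, 24, 20, 4, 19, 6, 2, 21, 20]
`found_at` takes the values: -1 → 1

Answer: 1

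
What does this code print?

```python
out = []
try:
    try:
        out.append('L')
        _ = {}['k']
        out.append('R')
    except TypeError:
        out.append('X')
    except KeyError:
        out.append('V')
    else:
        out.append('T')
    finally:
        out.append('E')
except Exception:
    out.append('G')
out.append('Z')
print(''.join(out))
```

Execution trace: 'L' (inner try body) → 'V' (inner except KeyError) → 'E' (inner finally) → 'Z' (after the try/except). Output: LVEZ

Answer: LVEZ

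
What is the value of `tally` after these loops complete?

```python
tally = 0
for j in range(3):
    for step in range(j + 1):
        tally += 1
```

Triangle: 1 + 2 + ... + 3
`tally` takes the values: 0 → 1 → 2 → 3 → 4 → 5 → 6

Answer: 6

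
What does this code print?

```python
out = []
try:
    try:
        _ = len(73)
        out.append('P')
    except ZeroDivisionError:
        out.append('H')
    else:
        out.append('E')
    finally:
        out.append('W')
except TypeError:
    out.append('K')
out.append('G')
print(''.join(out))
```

Execution trace: 'W' (finally) → 'K' (outer except TypeError) → 'G' (after the try/except). Output: WKG

Answer: WKG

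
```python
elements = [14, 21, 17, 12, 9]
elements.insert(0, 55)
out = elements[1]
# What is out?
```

Trace:
`elements = [14, 21, 17, 12, 9]` → elements = [14, 21, 17, 12, 9]
`elements.insert(0, 55)` → elements = [55, 14, 21, 17, 12, 9]
`out = elements[1]` → out = 14
So out = 14

Answer: 14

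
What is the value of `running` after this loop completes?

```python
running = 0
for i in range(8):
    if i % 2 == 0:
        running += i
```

Sum of even numbers 0 to 7
`running` takes the values: 0 → 2 → 6 → 12

Answer: 12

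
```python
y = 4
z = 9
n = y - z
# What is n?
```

Trace:
`y = 4` → y = 4
`z = 9` → z = 9
`n = y - z` → n = -5
So n = -5

Answer: -5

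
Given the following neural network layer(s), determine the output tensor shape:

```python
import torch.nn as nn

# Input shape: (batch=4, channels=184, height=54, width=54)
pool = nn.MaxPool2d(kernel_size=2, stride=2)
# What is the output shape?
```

Input: (4, 184, 54, 54) -> Output: (4, 184, 27, 27)

Answer: (4, 184, 27, 27)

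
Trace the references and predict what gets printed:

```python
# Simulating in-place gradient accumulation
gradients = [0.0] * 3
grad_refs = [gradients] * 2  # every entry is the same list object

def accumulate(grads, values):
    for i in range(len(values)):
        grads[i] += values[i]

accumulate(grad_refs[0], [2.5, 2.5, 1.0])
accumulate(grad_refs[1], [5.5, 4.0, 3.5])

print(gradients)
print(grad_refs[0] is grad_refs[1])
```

Key concept: gradient accumulation aliasing.
Step by step:
`gradients = [0.0] * 3` → gradients = [0.0, 0.0, 0.0]
`grad_refs = [gradients] * 2` → grad_refs = [[0.0, 0.0, 0.0], [0.0, 0.0, 0.0]]
`accumulate(grad_refs[0], [2.5, 2.5, 1.0])` → gradients = [2.5, 2.5, 1.0]; grad_refs = [[2.5, 2.5, 1.0], [2.5, 2.5, 1.0]]
`accumulate(grad_refs[1], [5.5, 4.0, 3.5])` → gradients = [8.0, 6.5, 4.5]; grad_refs = [[8.0, 6.5, 4.5], [8.0, 6.5, 4.5]]
`print(gradients)` → prints [8.0, 6.5, 4.5]
`print(grad_refs[0] is grad_refs[1])` → prints True

Answer:
[8.0, 6.5, 4.5]
True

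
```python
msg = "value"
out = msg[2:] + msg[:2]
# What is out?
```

Trace:
`msg = "value"` → msg = 'value'
`out = msg[2:] + msg[:2]` → out = 'lueva'
So out = 'lueva'

Answer: 'lueva'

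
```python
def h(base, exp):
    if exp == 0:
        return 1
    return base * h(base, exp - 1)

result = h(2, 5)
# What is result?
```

h(2, 5) = 2 * 2 * 2 * 2 * 2 = 32

Answer: 32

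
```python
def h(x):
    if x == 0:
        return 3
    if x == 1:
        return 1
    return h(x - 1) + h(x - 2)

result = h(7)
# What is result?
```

Build up from base cases: h(0)=3, h(1)=1, h(2)=4, h(3)=5, h(4)=9, h(5)=14, h(6)=23, ..., h(7)=37

Answer: 37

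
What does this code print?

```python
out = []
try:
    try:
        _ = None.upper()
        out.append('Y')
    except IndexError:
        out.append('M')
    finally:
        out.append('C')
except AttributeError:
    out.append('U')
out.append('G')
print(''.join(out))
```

Execution trace: 'C' (finally) → 'U' (outer except AttributeError) → 'G' (after the try/except). Output: CUG

Answer: CUG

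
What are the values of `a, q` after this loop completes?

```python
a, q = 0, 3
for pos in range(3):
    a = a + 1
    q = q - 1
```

a goes 0→3, q goes 3→0
`a, q` takes the values: (0, 3) → (1, 3) → (1, 2) → (2, 2) → (2, 1) → (3, 1) → (3, 0)

Answer: 3, 0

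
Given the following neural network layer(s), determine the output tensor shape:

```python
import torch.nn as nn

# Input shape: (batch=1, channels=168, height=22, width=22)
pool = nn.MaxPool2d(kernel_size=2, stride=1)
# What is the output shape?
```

Input: (1, 168, 22, 22) -> Output: (1, 168, 21, 21)

Answer: (1, 168, 21, 21)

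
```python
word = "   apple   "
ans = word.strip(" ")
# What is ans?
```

Trace:
`word = "   apple   "` → word = '   apple   '
`ans = word.strip(" ")` → ans = 'apple'
So ans = 'apple'

Answer: 'apple'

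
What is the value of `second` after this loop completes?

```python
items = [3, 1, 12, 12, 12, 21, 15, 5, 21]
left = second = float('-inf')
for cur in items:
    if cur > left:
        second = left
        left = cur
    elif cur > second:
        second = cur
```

Second largest (with repeats) in [3, 1, 12, 12, 12, 21, 15, 5, 21]
`second` takes the values: -inf → 1 → 3 → 12 → 15 → 21

Answer: 21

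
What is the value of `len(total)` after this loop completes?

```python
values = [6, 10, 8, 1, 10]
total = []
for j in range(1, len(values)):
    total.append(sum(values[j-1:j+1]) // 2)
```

Number of 2-element averages
`total` takes the values: [] → [8] → [8, 9] → [8, 9, 4] → [8, 9, 4, 5]
So `len(total)` = 4

Answer: 4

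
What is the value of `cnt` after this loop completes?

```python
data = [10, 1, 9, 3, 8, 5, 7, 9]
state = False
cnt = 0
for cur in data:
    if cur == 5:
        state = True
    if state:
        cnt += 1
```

Count elements after first 5 in [10, 1, 9, 3, 8, 5, 7, 9]
`cnt` takes the values: 0 → 1 → 2 → 3

Answer: 3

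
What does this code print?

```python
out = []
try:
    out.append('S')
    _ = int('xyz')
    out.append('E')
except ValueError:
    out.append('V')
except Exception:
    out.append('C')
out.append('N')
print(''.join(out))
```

Execution trace: 'S' (try body) → 'V' (except ValueError) → 'N' (after the try/except). Output: SVN

Answer: SVN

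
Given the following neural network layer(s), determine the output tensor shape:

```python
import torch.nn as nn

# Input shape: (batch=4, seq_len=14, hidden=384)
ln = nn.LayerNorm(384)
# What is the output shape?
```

Input: (4, 14, 384) -> Output: (4, 14, 384)

Answer: (4, 14, 384)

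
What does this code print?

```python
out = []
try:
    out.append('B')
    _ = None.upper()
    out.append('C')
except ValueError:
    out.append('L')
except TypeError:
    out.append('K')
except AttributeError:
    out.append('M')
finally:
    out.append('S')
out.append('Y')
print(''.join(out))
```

Execution trace: 'B' (try body) → 'M' (except AttributeError) → 'S' (finally) → 'Y' (after the try/except). Output: BMSY

Answer: BMSY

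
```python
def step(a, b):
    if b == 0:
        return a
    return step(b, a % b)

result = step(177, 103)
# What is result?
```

step(177, 103) -> step(103, 74) -> step(74, 29) -> step(29, 16) -> step(16, 13) -> step(13, 3) -> step(3, 1) -> step(1, 0) -> 1

Answer: 1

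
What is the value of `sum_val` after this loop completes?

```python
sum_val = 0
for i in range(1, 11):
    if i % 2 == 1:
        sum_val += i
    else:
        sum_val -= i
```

Add odd, subtract even
`sum_val` takes the values: 0 → 1 → -1 → 2 → -2 → 3 → -3 → 4 → -4 → 5 → -5

Answer: -5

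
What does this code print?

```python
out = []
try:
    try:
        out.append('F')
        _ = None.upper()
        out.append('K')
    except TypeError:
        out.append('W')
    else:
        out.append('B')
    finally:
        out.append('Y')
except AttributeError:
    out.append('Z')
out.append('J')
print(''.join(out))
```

Execution trace: 'F' (try body) → 'Y' (finally) → 'Z' (outer except AttributeError) → 'J' (after the try/except). Output: FYZJ

Answer: FYZJ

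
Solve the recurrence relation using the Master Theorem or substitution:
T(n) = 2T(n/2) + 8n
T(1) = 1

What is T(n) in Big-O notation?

By Master Theorem: a=2, b=2, f(n)=8n. Since log_2(2) = 1 and f(n) = Θ(n^1), Case 2 applies. T(n) = O(n log n).

Answer: O(n log n)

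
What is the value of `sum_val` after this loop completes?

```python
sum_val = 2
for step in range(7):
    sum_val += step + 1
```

Start at 2, add 1 to 7 = 30
`sum_val` takes the values: 2 → 3 → 5 → 8 → 12 → 17 → 23 → 30

Answer: 30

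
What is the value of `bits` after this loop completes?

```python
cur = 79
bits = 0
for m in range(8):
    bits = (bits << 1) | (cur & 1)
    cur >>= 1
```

Reverse lowest 8 bits of 79
`bits` takes the values: 0 → 1 → 3 → 7 → 15 → 30 → 60 → 121 → 242

Answer: 242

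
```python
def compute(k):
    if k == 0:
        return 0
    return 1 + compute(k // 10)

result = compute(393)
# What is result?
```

Count of digits of 393: 3

Answer: 3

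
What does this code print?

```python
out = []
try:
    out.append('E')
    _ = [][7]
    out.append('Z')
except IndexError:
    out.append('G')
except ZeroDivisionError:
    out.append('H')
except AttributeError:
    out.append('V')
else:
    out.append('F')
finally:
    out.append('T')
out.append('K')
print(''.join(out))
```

Execution trace: 'E' (try body) → 'G' (except IndexError) → 'T' (finally) → 'K' (after the try/except). Output: EGTK

Answer: EGTK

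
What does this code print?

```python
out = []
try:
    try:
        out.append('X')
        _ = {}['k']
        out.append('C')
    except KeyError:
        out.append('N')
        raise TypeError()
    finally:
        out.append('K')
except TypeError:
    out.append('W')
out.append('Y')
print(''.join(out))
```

Execution trace: 'X' (try body) → 'N' (except KeyError) → 'K' (finally) → 'W' (outer except TypeError) → 'Y' (after the try/except). Output: XNKWY

Answer: XNKWY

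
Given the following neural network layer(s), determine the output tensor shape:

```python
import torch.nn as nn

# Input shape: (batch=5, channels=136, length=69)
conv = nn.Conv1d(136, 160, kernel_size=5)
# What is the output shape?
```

Input: (5, 136, 69) -> Output: (5, 160, 65)

Answer: (5, 160, 65)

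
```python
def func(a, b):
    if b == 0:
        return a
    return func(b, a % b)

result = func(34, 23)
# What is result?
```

func(34, 23) -> func(23, 11) -> func(11, 1) -> func(1, 0) -> 1

Answer: 1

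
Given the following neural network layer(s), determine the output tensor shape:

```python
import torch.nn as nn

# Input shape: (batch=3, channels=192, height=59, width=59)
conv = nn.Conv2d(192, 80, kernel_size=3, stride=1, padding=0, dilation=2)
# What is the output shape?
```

Input: (3, 192, 59, 59) -> Output: (3, 80, 55, 55)

Answer: (3, 80, 55, 55)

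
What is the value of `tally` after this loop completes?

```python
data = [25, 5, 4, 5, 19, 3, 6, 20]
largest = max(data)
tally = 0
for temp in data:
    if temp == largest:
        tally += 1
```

Count of max value 25 in [25, 5, 4, 5, 19, 3, 6, 20]
`tally` takes the values: 0 → 1

Answer: 1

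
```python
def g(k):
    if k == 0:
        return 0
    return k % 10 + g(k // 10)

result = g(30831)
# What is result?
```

Sum of digits of 30831: 1 + 3 + 8 + 0 + 3 = 15

Answer: 15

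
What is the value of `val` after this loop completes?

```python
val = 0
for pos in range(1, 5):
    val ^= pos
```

XOR of 1 to 4
`val` takes the values: 0 → 1 → 3 → 0 → 4

Answer: 4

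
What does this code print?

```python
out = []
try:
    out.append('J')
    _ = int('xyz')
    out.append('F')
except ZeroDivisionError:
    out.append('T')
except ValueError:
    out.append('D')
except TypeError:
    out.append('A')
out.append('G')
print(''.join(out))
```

Execution trace: 'J' (try body) → 'D' (except ValueError) → 'G' (after the try/except). Output: JDG

Answer: JDG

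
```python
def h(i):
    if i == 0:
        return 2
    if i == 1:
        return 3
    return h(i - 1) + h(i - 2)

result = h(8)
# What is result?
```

Build up from base cases: h(0)=2, h(1)=3, h(2)=5, h(3)=8, h(4)=13, h(5)=21, h(6)=34, ..., h(8)=89

Answer: 89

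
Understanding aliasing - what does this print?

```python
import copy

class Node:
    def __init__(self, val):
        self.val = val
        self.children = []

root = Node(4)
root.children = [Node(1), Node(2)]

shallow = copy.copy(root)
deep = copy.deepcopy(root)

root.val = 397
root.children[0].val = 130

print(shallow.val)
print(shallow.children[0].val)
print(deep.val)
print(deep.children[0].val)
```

Key concept: deep copy with custom objects.
Step by step:
`root = Node(4)` → root = Node(val=4, children=[])
`root.children = [Node(1), Node(2)]` → root = Node(val=4, children=[Node(val=1, children=[]), Node(val=2, children=[])])
`shallow = copy.copy(root)` → shallow = Node(val=4, children=[Node(val=1, children=[]), Node(val=2, children=[])])
`deep = copy.deepcopy(root)` → deep = Node(val=4, children=[Node(val=1, children=[]), Node(val=2, children=[])])
`root.val = 397` → root = Node(val=397, children=[Node(val=1, children=[]), Node(val=2, children=[])])
`root.children[0].val = 130` → root = Node(val=397, children=[Node(val=130, children=[]), Node(val=2, children=[])]); shallow = Node(val=4, children=[Node(val=130, children=[]), Node(val=2, children=[])])
`print(shallow.val)` → prints 4
`print(shallow.children[0].val)` → prints 130
`print(deep.val)` → prints 4
`print(deep.children[0].val)` → prints 1

Answer:
4
130
4
1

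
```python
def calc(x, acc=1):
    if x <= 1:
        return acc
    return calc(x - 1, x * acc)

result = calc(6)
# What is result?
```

Accumulator trace (n, acc): (6, 1) -> (5, 6) -> (4, 30) -> (3, 120) -> (2, 360) -> (1, 720) -> return 720

Answer: 720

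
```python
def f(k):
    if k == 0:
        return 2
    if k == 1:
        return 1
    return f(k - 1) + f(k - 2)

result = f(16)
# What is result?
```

Build up from base cases: f(0)=2, f(1)=1, f(2)=3, f(3)=4, f(4)=7, f(5)=11, f(6)=18, ..., f(16)=2207

Answer: 2207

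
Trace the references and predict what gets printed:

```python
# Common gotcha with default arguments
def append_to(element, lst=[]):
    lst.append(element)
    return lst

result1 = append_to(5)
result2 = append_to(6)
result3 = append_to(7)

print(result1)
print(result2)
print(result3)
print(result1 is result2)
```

Key concept: mutable default argument gotcha.
Step by step:
`result1 = append_to(5)` → result1 = [5]
`result2 = append_to(6)` → result1 = [5, 6] (same object as result2); result2 = [5, 6] (same object as result1)
`result3 = append_to(7)` → result1 = [5, 6, 7] (same object as result2, result3); result2 = [5, 6, 7] (same object as result1, result3); result3 = [5, 6, 7] (same object as result1, result2)
`print(result1)` → prints [5, 6, 7]
`print(result2)` → prints [5, 6, 7]
`print(result3)` → prints [5, 6, 7]
`print(result1 is result2)` → prints True

Answer:
[5, 6, 7]
[5, 6, 7]
[5, 6, 7]
True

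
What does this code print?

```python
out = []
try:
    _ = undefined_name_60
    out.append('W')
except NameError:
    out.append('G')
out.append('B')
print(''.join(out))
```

Execution trace: 'G' (except NameError) → 'B' (after the try/except). Output: GB

Answer: GB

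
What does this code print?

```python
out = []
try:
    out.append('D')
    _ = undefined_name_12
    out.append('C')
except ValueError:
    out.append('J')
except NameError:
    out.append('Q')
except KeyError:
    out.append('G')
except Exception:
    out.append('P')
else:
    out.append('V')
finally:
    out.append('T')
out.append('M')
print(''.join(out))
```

Execution trace: 'D' (try body) → 'Q' (except NameError) → 'T' (finally) → 'M' (after the try/except). Output: DQTM

Answer: DQTM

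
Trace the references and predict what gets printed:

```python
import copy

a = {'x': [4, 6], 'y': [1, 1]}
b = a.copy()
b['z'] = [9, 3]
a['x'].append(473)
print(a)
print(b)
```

Key concept: shallow copy of dict with mutable values.
Step by step:
`a = {'x': [4, 6], 'y': [1, 1]}` → a = {'x': [4, 6], 'y': [1, 1]}
`b = a.copy()` → b = {'x': [4, 6], 'y': [1, 1]}
`b['z'] = [9, 3]` → b = {'x': [4, 6], 'y': [1, 1], 'z': [9, 3]}
`a['x'].append(473)` → a = {'x': [4, 6, 473], 'y': [1, 1]}; b = {'x': [4, 6, 473], 'y': [1, 1], 'z': [9, 3]}
`print(a)` → prints {'x': [4, 6, 473], 'y': [1, 1]}
`print(b)` → prints {'x': [4, 6, 473], 'y': [1, 1], 'z': [9, 3]}

Answer:
{'x': [4, 6, 473], 'y': [1, 1]}
{'x': [4, 6, 473], 'y': [1, 1], 'z': [9, 3]}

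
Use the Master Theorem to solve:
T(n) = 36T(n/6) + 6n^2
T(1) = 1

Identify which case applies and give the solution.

a=36, b=6, f(n)=6n^2. log_6(36) = 2. Since c=2 = 2, Case 2 applies: T(n) = Θ(n^log_b(a) · log n) = O(n^2 log n).

Answer: O(n^2 log n) - Case 2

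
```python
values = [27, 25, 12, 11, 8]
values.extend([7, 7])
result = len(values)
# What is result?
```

Trace:
`values = [27, 25, 12, 11, 8]` → values = [27, 25, 12, 11, 8]
`values.extend([7, 7])` → values = [27, 25, 12, 11, 8, 7, 7]
`result = len(values)` → result = 7
So result = 7

Answer: 7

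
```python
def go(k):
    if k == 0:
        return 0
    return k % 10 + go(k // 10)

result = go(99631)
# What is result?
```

Sum of digits of 99631: 1 + 3 + 6 + 9 + 9 = 28

Answer: 28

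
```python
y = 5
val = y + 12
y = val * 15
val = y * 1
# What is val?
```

Trace:
`y = 5` → y = 5
`val = y + 12` → val = 17
`y = val * 15` → y = 255
`val = y * 1` → val = 255
So val = 255

Answer: 255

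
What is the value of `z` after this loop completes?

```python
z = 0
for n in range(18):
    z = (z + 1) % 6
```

Increment mod 6, 18 times = 0
`z` takes the values: 0 → 1 → 2 → 3 → 4 → 5 → 0 → 1 → 2 → 3 → 4 → 5 → 0 → 1 → 2 → 3 → 4 → 5 → 0

Answer: 0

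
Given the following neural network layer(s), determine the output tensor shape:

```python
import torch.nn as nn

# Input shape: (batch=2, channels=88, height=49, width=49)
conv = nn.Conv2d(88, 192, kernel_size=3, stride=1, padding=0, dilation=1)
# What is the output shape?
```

Input: (2, 88, 49, 49) -> Output: (2, 192, 47, 47)

Answer: (2, 192, 47, 47)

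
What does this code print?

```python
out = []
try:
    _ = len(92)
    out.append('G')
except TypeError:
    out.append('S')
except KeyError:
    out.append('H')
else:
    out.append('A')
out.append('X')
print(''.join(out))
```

Execution trace: 'S' (except TypeError) → 'X' (after the try/except). Output: SX

Answer: SX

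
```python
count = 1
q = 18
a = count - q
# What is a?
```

Trace:
`count = 1` → count = 1
`q = 18` → q = 18
`a = count - q` → a = -17
So a = -17

Answer: -17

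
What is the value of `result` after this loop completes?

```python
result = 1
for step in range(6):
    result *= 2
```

2^6 = 64
`result` takes the values: 1 → 2 → 4 → 8 → 16 → 32 → 64

Answer: 64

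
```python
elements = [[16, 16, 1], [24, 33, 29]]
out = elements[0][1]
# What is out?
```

Trace:
`elements = [[16, 16, 1], [24, 33, 29]]` → elements = [[16, 16, 1], [24, 33, 29]]
`out = elements[0][1]` → out = 16
So out = 16

Answer: 16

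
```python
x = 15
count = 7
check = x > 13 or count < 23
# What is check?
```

Trace:
`x = 15` → x = 15
`count = 7` → count = 7
`check = x > 13 or count < 23` → check = True
So check = True

Answer: True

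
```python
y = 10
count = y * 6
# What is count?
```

Trace:
`y = 10` → y = 10
`count = y * 6` → count = 60
So count = 60

Answer: 60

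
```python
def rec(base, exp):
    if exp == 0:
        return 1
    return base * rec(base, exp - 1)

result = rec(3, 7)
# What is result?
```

rec(3, 7) = 3 * 3 * 3 * 3 * 3 * 3 * 3 = 2187

Answer: 2187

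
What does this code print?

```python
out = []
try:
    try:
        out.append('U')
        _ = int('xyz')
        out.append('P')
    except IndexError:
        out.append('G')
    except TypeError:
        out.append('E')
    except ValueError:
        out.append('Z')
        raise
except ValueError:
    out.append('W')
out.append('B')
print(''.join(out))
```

Execution trace: 'U' (inner try body) → 'Z' (inner except ValueError) → 'W' (outer except ValueError) → 'B' (after the try/except). Output: UZWB

Answer: UZWB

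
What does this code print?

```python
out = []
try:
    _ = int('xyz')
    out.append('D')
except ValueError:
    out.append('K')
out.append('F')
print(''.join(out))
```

Execution trace: 'K' (except ValueError) → 'F' (after the try/except). Output: KF

Answer: KF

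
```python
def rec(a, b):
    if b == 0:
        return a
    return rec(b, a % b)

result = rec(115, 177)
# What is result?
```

rec(115, 177) -> rec(177, 115) -> rec(115, 62) -> rec(62, 53) -> rec(53, 9) -> rec(9, 8) -> rec(8, 1) -> rec(1, 0) -> 1

Answer: 1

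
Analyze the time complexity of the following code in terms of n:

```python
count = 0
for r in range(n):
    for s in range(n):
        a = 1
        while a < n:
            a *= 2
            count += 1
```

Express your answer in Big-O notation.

Each loop level contributes: n × n × log n. Multiplying the contributions gives O(n^2 log n).

Answer: O(n^2 log n)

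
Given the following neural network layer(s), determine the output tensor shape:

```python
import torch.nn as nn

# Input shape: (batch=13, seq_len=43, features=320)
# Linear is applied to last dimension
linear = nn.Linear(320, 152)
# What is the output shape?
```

Input: (13, 43, 320) -> Output: (13, 43, 152)

Answer: (13, 43, 152)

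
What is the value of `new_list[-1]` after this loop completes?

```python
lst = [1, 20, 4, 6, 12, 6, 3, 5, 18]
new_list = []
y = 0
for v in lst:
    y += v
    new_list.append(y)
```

Cumulative sum ends at 75
`new_list` takes the values: [] → [1] → [1, 21] → [1, 21, 25] → [1, 21, 25, 31] → [1, 21, 25, 31, 43] → [1, 21, 25, 31, 43, 49] → [1, 21, 25, 31, 43, 49, 52] → [1, 21, 25, 31, 43, 49, 52, 57] → [1, 21, 25, 31, 43, 49, 52, 57, 75]
So `new_list[-1]` = 75

Answer: 75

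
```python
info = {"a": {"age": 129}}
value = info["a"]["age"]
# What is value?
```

Trace:
`info = {"a": {"age": 129}}` → info = {'a': {'age': 129}}
`value = info["a"]["age"]` → value = 129
So value = 129

Answer: 129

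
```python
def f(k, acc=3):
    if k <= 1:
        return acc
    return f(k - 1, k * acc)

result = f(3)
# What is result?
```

Accumulator trace (n, acc): (3, 3) -> (2, 9) -> (1, 18) -> return 18

Answer: 18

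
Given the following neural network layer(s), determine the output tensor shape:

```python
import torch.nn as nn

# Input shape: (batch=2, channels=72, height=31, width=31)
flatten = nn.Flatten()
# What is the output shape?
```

Input: (2, 72, 31, 31) -> Output: (2, 69192)

Answer: (2, 69192)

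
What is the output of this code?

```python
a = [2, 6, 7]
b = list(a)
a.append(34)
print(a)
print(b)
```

Key concept: list() constructor creates copy.
Step by step:
`a = [2, 6, 7]` → a = [2, 6, 7]
`b = list(a)` → b = [2, 6, 7]
`a.append(34)` → a = [2, 6, 7, 34]
`print(a)` → prints [2, 6, 7, 34]
`print(b)` → prints [2, 6, 7]

Answer:
[2, 6, 7, 34]
[2, 6, 7]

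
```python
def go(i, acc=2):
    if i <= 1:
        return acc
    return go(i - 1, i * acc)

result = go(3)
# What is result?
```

Accumulator trace (n, acc): (3, 2) -> (2, 6) -> (1, 12) -> return 12

Answer: 12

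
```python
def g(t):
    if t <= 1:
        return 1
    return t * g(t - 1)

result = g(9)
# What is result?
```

g(9) = 9 * 8 * 7 * 6 * 5 * 4 * 3 * 2 * 1 = 362880

Answer: 362880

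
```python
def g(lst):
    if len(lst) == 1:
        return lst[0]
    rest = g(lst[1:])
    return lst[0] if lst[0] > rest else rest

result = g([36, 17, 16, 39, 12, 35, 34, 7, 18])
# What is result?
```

Recursive max over [36, 17, 16, 39, 12, 35, 34, 7, 18] = 39

Answer: 39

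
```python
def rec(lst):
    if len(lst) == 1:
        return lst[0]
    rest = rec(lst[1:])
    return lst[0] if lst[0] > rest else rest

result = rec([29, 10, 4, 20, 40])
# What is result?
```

Recursive max over [29, 10, 4, 20, 40] = 40

Answer: 40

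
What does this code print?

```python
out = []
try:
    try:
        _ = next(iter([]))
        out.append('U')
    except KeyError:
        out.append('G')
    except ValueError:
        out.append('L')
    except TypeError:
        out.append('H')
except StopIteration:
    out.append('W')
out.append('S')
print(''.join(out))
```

Execution trace: 'W' (outer except StopIteration) → 'S' (after the try/except). Output: WS

Answer: WS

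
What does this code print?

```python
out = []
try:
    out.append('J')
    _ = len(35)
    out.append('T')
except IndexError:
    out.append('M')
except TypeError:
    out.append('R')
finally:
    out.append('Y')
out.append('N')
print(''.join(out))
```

Execution trace: 'J' (try body) → 'R' (except TypeError) → 'Y' (finally) → 'N' (after the try/except). Output: JRYN

Answer: JRYN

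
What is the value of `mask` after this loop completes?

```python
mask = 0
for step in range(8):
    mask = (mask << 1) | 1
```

Build 8 consecutive 1-bits: 0b11111111
`mask` takes the values: 0 → 1 → 3 → 7 → 15 → 31 → 63 → 127 → 255

Answer: 255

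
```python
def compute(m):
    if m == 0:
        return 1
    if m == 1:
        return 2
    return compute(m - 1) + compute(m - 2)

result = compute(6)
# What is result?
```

Build up from base cases: compute(0)=1, compute(1)=2, compute(2)=3, compute(3)=5, compute(4)=8, compute(5)=13, compute(6)=21

Answer: 21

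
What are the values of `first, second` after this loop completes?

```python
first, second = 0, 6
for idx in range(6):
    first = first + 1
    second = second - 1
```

first goes 0→6, second goes 6→0
`first, second` takes the values: (0, 6) → (1, 6) → (1, 5) → (2, 5) → (2, 4) → (3, 4) → (3, 3) → (4, 3) → (4, 2) → (5, 2) → (5, 1) → (6, 1) → (6, 0)

Answer: 6, 0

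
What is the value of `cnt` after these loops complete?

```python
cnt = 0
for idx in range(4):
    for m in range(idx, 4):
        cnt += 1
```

Upper triangle: 4 + 3 + ... + 1
`cnt` takes the values: 0 → 1 → 2 → 3 → 4 → 5 → 6 → 7 → 8 → 9 → 10

Answer: 10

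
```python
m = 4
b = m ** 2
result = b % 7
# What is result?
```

Trace:
`m = 4` → m = 4
`b = m ** 2` → b = 16
`result = b % 7` → result = 2
So result = 2

Answer: 2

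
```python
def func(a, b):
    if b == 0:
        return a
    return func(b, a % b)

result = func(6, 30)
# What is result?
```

func(6, 30) -> func(30, 6) -> func(6, 0) -> 6

Answer: 6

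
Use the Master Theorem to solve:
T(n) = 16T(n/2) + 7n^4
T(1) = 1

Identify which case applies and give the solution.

a=16, b=2, f(n)=7n^4. log_2(16) = 4. Since c=4 = 4, Case 2 applies: T(n) = Θ(n^log_b(a) · log n) = O(n^4 log n).

Answer: O(n^4 log n) - Case 2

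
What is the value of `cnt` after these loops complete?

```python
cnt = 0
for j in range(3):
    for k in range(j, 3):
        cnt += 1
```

Upper triangle: 3 + 2 + ... + 1
`cnt` takes the values: 0 → 1 → 2 → 3 → 4 → 5 → 6

Answer: 6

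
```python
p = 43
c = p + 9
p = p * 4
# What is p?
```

Trace:
`p = 43` → p = 43
`c = p + 9` → c = 52
`p = p * 4` → p = 172
So p = 172

Answer: 172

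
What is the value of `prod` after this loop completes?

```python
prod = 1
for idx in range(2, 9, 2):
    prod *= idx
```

Product of even numbers 2 to 8
`prod` takes the values: 1 → 2 → 8 → 48 → 384

Answer: 384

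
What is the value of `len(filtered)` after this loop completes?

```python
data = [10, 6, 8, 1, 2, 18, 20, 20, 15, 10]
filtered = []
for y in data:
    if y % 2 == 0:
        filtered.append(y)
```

Count even numbers in [10, 6, 8, 1, 2, 18, 20, 20, 15, 10]
`filtered` takes the values: [] → [10] → [10, 6] → [10, 6, 8] → [10, 6, 8, 2] → [10, 6, 8, 2, 18] → [10, 6, 8, 2, 18, 20] → [10, 6, 8, 2, 18, 20, 20] → [10, 6, 8, 2, 18, 20, 20, 10]
So `len(filtered)` = 8

Answer: 8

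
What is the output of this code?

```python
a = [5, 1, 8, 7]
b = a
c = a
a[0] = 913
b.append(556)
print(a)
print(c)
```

Key concept: multiple aliases.
Step by step:
`a = [5, 1, 8, 7]` → a = [5, 1, 8, 7]
`b = a` → b = [5, 1, 8, 7] (same object as a)
`c = a` → c = [5, 1, 8, 7] (same object as a, b)
`a[0] = 913` → a = [913, 1, 8, 7] (same object as b, c); b = [913, 1, 8, 7] (same object as a, c); c = [913, 1, 8, 7] (same object as a, b)
`b.append(556)` → a = [913, 1, 8, 7, 556] (same object as b, c); b = [913, 1, 8, 7, 556] (same object as a, c); c = [913, 1, 8, 7, 556] (same object as a, b)
`print(a)` → prints [913, 1, 8, 7, 556]
`print(c)` → prints [913, 1, 8, 7, 556]

Answer:
[913, 1, 8, 7, 556]
[913, 1, 8, 7, 556]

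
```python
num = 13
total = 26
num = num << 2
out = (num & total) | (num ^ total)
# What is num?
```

Trace:
`num = 13` → num = 13
`total = 26` → total = 26
`num = num << 2` → num = 52
`out = (num & total) | (num ^ total)` → out = 62
So num = 52

Answer: 52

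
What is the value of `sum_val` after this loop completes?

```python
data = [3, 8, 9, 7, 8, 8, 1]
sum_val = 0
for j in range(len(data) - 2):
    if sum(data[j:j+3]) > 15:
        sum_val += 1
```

Count windows with sum > 15
`sum_val` takes the values: 0 → 1 → 2 → 3 → 4 → 5

Answer: 5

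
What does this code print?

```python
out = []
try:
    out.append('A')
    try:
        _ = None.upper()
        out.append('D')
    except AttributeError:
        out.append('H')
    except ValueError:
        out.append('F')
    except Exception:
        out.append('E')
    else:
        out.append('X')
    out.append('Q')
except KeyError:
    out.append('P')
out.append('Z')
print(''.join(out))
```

Execution trace: 'A' (try body) → 'H' (inner except AttributeError) → 'Q' (try body, no exception) → 'Z' (after the try/except). Output: AHQZ

Answer: AHQZ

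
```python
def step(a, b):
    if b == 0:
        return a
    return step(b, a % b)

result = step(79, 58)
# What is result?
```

step(79, 58) -> step(58, 21) -> step(21, 16) -> step(16, 5) -> step(5, 1) -> step(1, 0) -> 1

Answer: 1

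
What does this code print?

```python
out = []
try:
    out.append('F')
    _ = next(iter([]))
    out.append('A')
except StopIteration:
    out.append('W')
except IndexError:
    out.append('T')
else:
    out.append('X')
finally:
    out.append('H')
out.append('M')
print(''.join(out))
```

Execution trace: 'F' (try body) → 'W' (except StopIteration) → 'H' (finally) → 'M' (after the try/except). Output: FWHM

Answer: FWHM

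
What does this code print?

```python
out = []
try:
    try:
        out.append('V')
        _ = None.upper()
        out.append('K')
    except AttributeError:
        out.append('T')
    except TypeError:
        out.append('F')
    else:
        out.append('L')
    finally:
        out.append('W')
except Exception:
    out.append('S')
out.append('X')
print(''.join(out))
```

Execution trace: 'V' (inner try body) → 'T' (inner except AttributeError) → 'W' (inner finally) → 'X' (after the try/except). Output: VTWX

Answer: VTWX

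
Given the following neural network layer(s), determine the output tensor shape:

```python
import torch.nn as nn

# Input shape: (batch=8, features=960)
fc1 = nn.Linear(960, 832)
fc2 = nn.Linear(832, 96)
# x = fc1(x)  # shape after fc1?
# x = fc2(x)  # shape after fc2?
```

Input: (8, 960) -> after fc1: (8, 832) -> Output: (8, 96)

Answer: (8, 96)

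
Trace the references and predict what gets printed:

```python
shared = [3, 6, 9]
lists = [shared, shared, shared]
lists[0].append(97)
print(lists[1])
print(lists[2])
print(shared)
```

Key concept: list of same reference.
Step by step:
`shared = [3, 6, 9]` → shared = [3, 6, 9]
`lists = [shared, shared, shared]` → lists = [[3, 6, 9], [3, 6, 9], [3, 6, 9]]
`lists[0].append(97)` → shared = [3, 6, 9, 97]; lists = [[3, 6, 9, 97], [3, 6, 9, 97], [3, 6, 9, 97]]
`print(lists[1])` → prints [3, 6, 9, 97]
`print(lists[2])` → prints [3, 6, 9, 97]
`print(shared)` → prints [3, 6, 9, 97]

Answer:
[3, 6, 9, 97]
[3, 6, 9, 97]
[3, 6, 9, 97]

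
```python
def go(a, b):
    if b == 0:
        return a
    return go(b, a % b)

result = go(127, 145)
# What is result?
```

go(127, 145) -> go(145, 127) -> go(127, 18) -> go(18, 1) -> go(1, 0) -> 1

Answer: 1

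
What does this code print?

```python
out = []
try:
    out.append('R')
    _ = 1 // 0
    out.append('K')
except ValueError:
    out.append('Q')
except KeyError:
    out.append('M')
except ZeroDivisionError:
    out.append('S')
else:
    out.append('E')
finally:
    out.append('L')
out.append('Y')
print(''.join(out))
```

Execution trace: 'R' (try body) → 'S' (except ZeroDivisionError) → 'L' (finally) → 'Y' (after the try/except). Output: RSLY

Answer: RSLY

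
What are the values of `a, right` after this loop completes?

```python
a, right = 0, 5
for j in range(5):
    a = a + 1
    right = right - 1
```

a goes 0→5, right goes 5→0
`a, right` takes the values: (0, 5) → (1, 5) → (1, 4) → (2, 4) → (2, 3) → (3, 3) → (3, 2) → (4, 2) → (4, 1) → (5, 1) → (5, 0)

Answer: 5, 0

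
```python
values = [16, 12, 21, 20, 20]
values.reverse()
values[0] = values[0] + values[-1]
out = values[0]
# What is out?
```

Trace:
`values = [16, 12, 21, 20, 20]` → values = [16, 12, 21, 20, 20]
`values.reverse()` → values = [20, 20, 21, 12, 16]
`values[0] = values[0] + values[-1]` → values = [36, 20, 21, 12, 16]
`out = values[0]` → out = 36
So out = 36

Answer: 36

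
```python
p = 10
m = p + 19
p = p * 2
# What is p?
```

Trace:
`p = 10` → p = 10
`m = p + 19` → m = 29
`p = p * 2` → p = 20
So p = 20

Answer: 20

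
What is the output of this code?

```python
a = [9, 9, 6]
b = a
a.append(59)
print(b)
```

Key concept: basic list aliasing.
Step by step:
`a = [9, 9, 6]` → a = [9, 9, 6]
`b = a` → b = [9, 9, 6] (same object as a)
`a.append(59)` → a = [9, 9, 6, 59] (same object as b); b = [9, 9, 6, 59] (same object as a)
`print(b)` → prints [9, 9, 6, 59]

Answer: [9, 9, 6, 59]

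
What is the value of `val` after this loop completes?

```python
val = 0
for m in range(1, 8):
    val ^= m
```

XOR of 1 to 7
`val` takes the values: 0 → 1 → 3 → 0 → 4 → 1 → 7 → 0

Answer: 0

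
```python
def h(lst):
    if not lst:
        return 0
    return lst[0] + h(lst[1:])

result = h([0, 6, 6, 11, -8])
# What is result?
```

0 + 6 + 6 + 11 + (-8) + 0 = 15

Answer: 15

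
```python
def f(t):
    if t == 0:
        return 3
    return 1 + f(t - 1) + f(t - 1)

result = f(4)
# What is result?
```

f(t) = 1 + 2·f(t-1), f(0)=3. Closed form: (3+1)·2^4 - 1 = 63.

Answer: 63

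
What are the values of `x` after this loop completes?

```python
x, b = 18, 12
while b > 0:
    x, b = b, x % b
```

GCD of 18 and 12
`x` takes the values: 18 → 12 → 6

Answer: 6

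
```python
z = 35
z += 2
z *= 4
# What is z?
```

Trace:
`z = 35` → z = 35
`z += 2` → z = 37
`z *= 4` → z = 148
So z = 148

Answer: 148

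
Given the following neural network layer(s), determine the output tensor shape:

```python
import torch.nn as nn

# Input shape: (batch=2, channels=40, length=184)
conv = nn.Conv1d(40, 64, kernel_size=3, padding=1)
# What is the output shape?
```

Input: (2, 40, 184) -> Output: (2, 64, 184)

Answer: (2, 64, 184)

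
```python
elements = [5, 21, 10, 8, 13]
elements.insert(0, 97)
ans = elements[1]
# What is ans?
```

Trace:
`elements = [5, 21, 10, 8, 13]` → elements = [5, 21, 10, 8, 13]
`elements.insert(0, 97)` → elements = [97, 5, 21, 10, 8, 13]
`ans = elements[1]` → ans = 5
So ans = 5

Answer: 5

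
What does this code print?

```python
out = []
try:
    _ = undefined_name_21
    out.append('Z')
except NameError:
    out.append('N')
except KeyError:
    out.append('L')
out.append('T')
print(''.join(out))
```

Execution trace: 'N' (except NameError) → 'T' (after the try/except). Output: NT

Answer: NT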